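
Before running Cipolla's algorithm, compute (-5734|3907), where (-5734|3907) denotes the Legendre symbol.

Reduce the numerator: -5734 ≡ 2080 (mod 3907), so (-5734|3907) = (2080|3907).
Factor out 2: 2080 = 2^5·65. Since 3907 ≡ 3 (mod 8), (2|3907) = -1, and (2|3907)^5 = -1. Now have -(65|3907).
65 ≡ 1 (mod 4), so quadratic reciprocity gives (65|3907) = (3907|65). Reduce: 3907 ≡ 7 (mod 65). Now have -(7|65).
65 ≡ 1 (mod 4), so quadratic reciprocity gives (7|65) = (65|7). Reduce: 65 ≡ 2 (mod 7). Now have -(2|7).
Factor out 2: 2 = 2. Since 7 ≡ 7 (mod 8), (2|7) = +1. Now have -(1|7).
(1|7) = 1. Collecting the sign factors: -1.

-1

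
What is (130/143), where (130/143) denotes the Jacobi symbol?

Factor out 2: 130 = 2·65. Since 143 ≡ 7 (mod 8), (2/143) = +1. Now have (65/143).
65 ≡ 1 (mod 4), so quadratic reciprocity gives (65/143) = (143/65). Reduce: 143 ≡ 13 (mod 65). Now have (13/65).
13 ≡ 1 (mod 4), so quadratic reciprocity gives (13/65) = (65/13). Reduce: 65 ≡ 0 (mod 13). Now have (0/13).
The numerator is now 0 with denominator 13 > 1: the symbol is 0.

0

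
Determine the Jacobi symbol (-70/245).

(-70/245)
  = (70/245)    [245 ≡ 1 mod 4 ⇒ (-1/245) = +1]
  = -(35/245)    [245 ≡ 5 mod 8 ⇒ (2/245) = -1]
  = -(245/35)    [QR: 245 ≡ 1 mod 4, sign kept]
  = -(0/35)    [245 ≡ 0 mod 35]
  = 0    [numerator 0, gcd > 1]

0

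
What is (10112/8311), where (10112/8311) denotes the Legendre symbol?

(10112/8311)
  = (1801/8311)    [10112 ≡ 1801 mod 8311]
  = (8311/1801)    [QR: 1801 ≡ 1 mod 4, sign kept]
  = (1107/1801)    [8311 ≡ 1107 mod 1801]
  = (1801/1107)    [QR: 1801 ≡ 1 mod 4, sign kept]
  = (694/1107)    [1801 ≡ 694 mod 1107]
  = -(347/1107)    [1107 ≡ 3 mod 8 ⇒ (2/1107) = -1]
  = (1107/347)    [QR: both ≡ 3 mod 4, sign flips]
  = (66/347)    [1107 ≡ 66 mod 347]
  = -(33/347)    [347 ≡ 3 mod 8 ⇒ (2/347) = -1]
  = -(347/33)    [QR: 33 ≡ 1 mod 4, sign kept]
  = -(17/33)    [347 ≡ 17 mod 33]
  = -(33/17)    [QR: 17 ≡ 1 mod 4, sign kept]
  = -(16/17)    [33 ≡ 16 mod 17]
  = -(1/17)    [17 ≡ 1 mod 8 ⇒ (2/17)^4 = +1]
  = -1    [(1/17) = 1]

-1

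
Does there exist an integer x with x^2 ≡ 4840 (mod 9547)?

Factor out 2: 4840 = 2^3·605. Since 9547 ≡ 3 (mod 8), (2|9547) = -1, and (2|9547)^3 = -1. Now have -(605|9547).
605 ≡ 1 (mod 4), so quadratic reciprocity gives (605|9547) = (9547|605). Reduce: 9547 ≡ 472 (mod 605). Now have -(472|605).
Factor out 2: 472 = 2^3·59. Since 605 ≡ 5 (mod 8), (2|605) = -1, and (2|605)^3 = -1. Now have (59|605).
605 ≡ 1 (mod 4), so quadratic reciprocity gives (59|605) = (605|59). Reduce: 605 ≡ 15 (mod 59). Now have (15|59).
Both 15 ≡ 3 and 59 ≡ 3 (mod 4), so reciprocity gives (15|59) = -(59|15). Reduce: 59 ≡ 14 (mod 15). Now have -(14|15).
Factor out 2: 14 = 2·7. Since 15 ≡ 7 (mod 8), (2|15) = +1. Now have -(7|15).
Both 7 ≡ 3 and 15 ≡ 3 (mod 4), so reciprocity gives (7|15) = -(15|7). Reduce: 15 ≡ 1 (mod 7). Now have (1|7).
(1|7) = 1. Collecting the sign factors: 1.
The Legendre symbol is 1, so x^2 ≡ 4840 (mod 9547) has solution.

yes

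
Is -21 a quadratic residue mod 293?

(-21/293)
  = (21/293)    [293 ≡ 1 mod 4 ⇒ (-1/293) = +1]
  = (293/21)    [QR: 21 ≡ 1 mod 4, sign kept]
  = (20/21)    [293 ≡ 20 mod 21]
  = (5/21)    [21 ≡ 5 mod 8 ⇒ (2/21)^2 = +1]
  = (21/5)    [QR: 5 ≡ 1 mod 4, sign kept]
  = (1/5)    [21 ≡ 1 mod 5]
  = 1    [(1/5) = 1]
The Legendre symbol is 1, so x^2 ≡ -21 (mod 293) has solution.

yes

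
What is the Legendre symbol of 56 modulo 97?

-1

Factor out 2: 56 = 2^3·7. Since 97 ≡ 1 (mod 8), (2/97) = +1, and (2/97)^3 = +1. Now have (7/97).
97 ≡ 1 (mod 4), so quadratic reciprocity gives (7/97) = (97/7). Reduce: 97 ≡ 6 (mod 7). Now have (6/7).
Factor out 2: 6 = 2·3. Since 7 ≡ 7 (mod 8), (2/7) = +1. Now have (3/7).
Both 3 ≡ 3 and 7 ≡ 3 (mod 4), so reciprocity gives (3/7) = -(7/3). Reduce: 7 ≡ 1 (mod 3). Now have -(1/3).
(1/3) = 1. Collecting the sign factors: -1.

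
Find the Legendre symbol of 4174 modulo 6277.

(4174/6277)
  = -(2087/6277)    [6277 ≡ 5 mod 8 ⇒ (2/6277) = -1]
  = -(6277/2087)    [QR: 6277 ≡ 1 mod 4, sign kept]
  = -(16/2087)    [6277 ≡ 16 mod 2087]
  = -(1/2087)    [2087 ≡ 7 mod 8 ⇒ (2/2087)^4 = +1]
  = -1    [(1/2087) = 1]

-1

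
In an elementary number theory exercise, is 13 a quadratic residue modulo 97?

(13|97)
  = (97|13)    [QR: 13 ≡ 1 mod 4, sign kept]
  = (6|13)    [97 ≡ 6 mod 13]
  = -(3|13)    [13 ≡ 5 mod 8 ⇒ (2|13) = -1]
  = -(13|3)    [QR: 13 ≡ 1 mod 4, sign kept]
  = -(1|3)    [13 ≡ 1 mod 3]
  = -1    [(1|3) = 1]
(13|97) = -1, and 97 is prime, so 13 is not a quadratic residue mod 97.

no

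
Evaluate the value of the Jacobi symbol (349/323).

(349/323)
  = (26/323)    [349 ≡ 26 mod 323]
  = -(13/323)    [323 ≡ 3 mod 8 ⇒ (2/323) = -1]
  = -(323/13)    [QR: 13 ≡ 1 mod 4, sign kept]
  = -(11/13)    [323 ≡ 11 mod 13]
  = -(13/11)    [QR: 13 ≡ 1 mod 4, sign kept]
  = -(2/11)    [13 ≡ 2 mod 11]
  = (1/11)    [11 ≡ 3 mod 8 ⇒ (2/11) = -1]
  = 1    [(1/11) = 1]

1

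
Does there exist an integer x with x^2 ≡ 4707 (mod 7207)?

no

(4707/7207)
  = -(7207/4707)    [QR: both ≡ 3 mod 4, sign flips]
  = -(2500/4707)    [7207 ≡ 2500 mod 4707]
  = -(625/4707)    [4707 ≡ 3 mod 8 ⇒ (2/4707)^2 = +1]
  = -(4707/625)    [QR: 625 ≡ 1 mod 4, sign kept]
  = -(332/625)    [4707 ≡ 332 mod 625]
  = -(83/625)    [625 ≡ 1 mod 8 ⇒ (2/625)^2 = +1]
  = -(625/83)    [QR: 625 ≡ 1 mod 4, sign kept]
  = -(44/83)    [625 ≡ 44 mod 83]
  = -(11/83)    [83 ≡ 3 mod 8 ⇒ (2/83)^2 = +1]
  = (83/11)    [QR: both ≡ 3 mod 4, sign flips]
  = (6/11)    [83 ≡ 6 mod 11]
  = -(3/11)    [11 ≡ 3 mod 8 ⇒ (2/11) = -1]
  = (11/3)    [QR: both ≡ 3 mod 4, sign flips]
  = (2/3)    [11 ≡ 2 mod 3]
  = -(1/3)    [3 ≡ 3 mod 8 ⇒ (2/3) = -1]
  = -1    [(1/3) = 1]
The Legendre symbol is -1, so x^2 ≡ 4707 (mod 7207) has no solution.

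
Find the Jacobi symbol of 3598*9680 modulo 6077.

-1

By multiplicativity, (3598·9680 / 6077) = (3598 / 6077)·(9680 / 6077).
First factor (3598 / 6077):
(3598 / 6077)
  = -(1799 / 6077)    [6077 ≡ 5 mod 8 ⇒ (2 / 6077) = -1]
  = -(6077 / 1799)    [QR: 6077 ≡ 1 mod 4, sign kept]
  = -(680 / 1799)    [6077 ≡ 680 mod 1799]
  = -(85 / 1799)    [1799 ≡ 7 mod 8 ⇒ (2 / 1799)^3 = +1]
  = -(1799 / 85)    [QR: 85 ≡ 1 mod 4, sign kept]
  = -(14 / 85)    [1799 ≡ 14 mod 85]
  = (7 / 85)    [85 ≡ 5 mod 8 ⇒ (2 / 85) = -1]
  = (85 / 7)    [QR: 85 ≡ 1 mod 4, sign kept]
  = (1 / 7)    [85 ≡ 1 mod 7]
  = 1    [(1 / 7) = 1]
Second factor (9680 / 6077):
(9680 / 6077)
  = (3603 / 6077)    [9680 ≡ 3603 mod 6077]
  = (6077 / 3603)    [QR: 6077 ≡ 1 mod 4, sign kept]
  = (2474 / 3603)    [6077 ≡ 2474 mod 3603]
  = -(1237 / 3603)    [3603 ≡ 3 mod 8 ⇒ (2 / 3603) = -1]
  = -(3603 / 1237)    [QR: 1237 ≡ 1 mod 4, sign kept]
  = -(1129 / 1237)    [3603 ≡ 1129 mod 1237]
  = -(1237 / 1129)    [QR: 1129 ≡ 1 mod 4, sign kept]
  = -(108 / 1129)    [1237 ≡ 108 mod 1129]
  = -(27 / 1129)    [1129 ≡ 1 mod 8 ⇒ (2 / 1129)^2 = +1]
  = -(1129 / 27)    [QR: 1129 ≡ 1 mod 4, sign kept]
  = -(22 / 27)    [1129 ≡ 22 mod 27]
  = (11 / 27)    [27 ≡ 3 mod 8 ⇒ (2 / 27) = -1]
  = -(27 / 11)    [QR: both ≡ 3 mod 4, sign flips]
  = -(5 / 11)    [27 ≡ 5 mod 11]
  = -(11 / 5)    [QR: 5 ≡ 1 mod 4, sign kept]
  = -(1 / 5)    [11 ≡ 1 mod 5]
  = -1    [(1 / 5) = 1]
Product: (1)·(-1) = -1.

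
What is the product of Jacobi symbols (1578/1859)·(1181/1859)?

By multiplicativity, (1578·1181/1859) = (1578/1859)·(1181/1859).
First factor (1578/1859):
(1578/1859)
  = -(789/1859)    [1859 ≡ 3 mod 8 ⇒ (2/1859) = -1]
  = -(1859/789)    [QR: 789 ≡ 1 mod 4, sign kept]
  = -(281/789)    [1859 ≡ 281 mod 789]
  = -(789/281)    [QR: 281 ≡ 1 mod 4, sign kept]
  = -(227/281)    [789 ≡ 227 mod 281]
  = -(281/227)    [QR: 281 ≡ 1 mod 4, sign kept]
  = -(54/227)    [281 ≡ 54 mod 227]
  = (27/227)    [227 ≡ 3 mod 8 ⇒ (2/227) = -1]
  = -(227/27)    [QR: both ≡ 3 mod 4, sign flips]
  = -(11/27)    [227 ≡ 11 mod 27]
  = (27/11)    [QR: both ≡ 3 mod 4, sign flips]
  = (5/11)    [27 ≡ 5 mod 11]
  = (11/5)    [QR: 5 ≡ 1 mod 4, sign kept]
  = (1/5)    [11 ≡ 1 mod 5]
  = 1    [(1/5) = 1]
Second factor (1181/1859):
(1181/1859)
  = (1859/1181)    [QR: 1181 ≡ 1 mod 4, sign kept]
  = (678/1181)    [1859 ≡ 678 mod 1181]
  = -(339/1181)    [1181 ≡ 5 mod 8 ⇒ (2/1181) = -1]
  = -(1181/339)    [QR: 1181 ≡ 1 mod 4, sign kept]
  = -(164/339)    [1181 ≡ 164 mod 339]
  = -(41/339)    [339 ≡ 3 mod 8 ⇒ (2/339)^2 = +1]
  = -(339/41)    [QR: 41 ≡ 1 mod 4, sign kept]
  = -(11/41)    [339 ≡ 11 mod 41]
  = -(41/11)    [QR: 41 ≡ 1 mod 4, sign kept]
  = -(8/11)    [41 ≡ 8 mod 11]
  = (1/11)    [11 ≡ 3 mod 8 ⇒ (2/11)^3 = -1]
  = 1    [(1/11) = 1]
Product: (1)·(1) = 1.

1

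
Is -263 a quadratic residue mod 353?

no

Reduce the numerator: -263 ≡ 90 (mod 353), so (-263|353) = (90|353).
Factor out 2: 90 = 2·45. Since 353 ≡ 1 (mod 8), (2|353) = +1. Now have (45|353).
45 ≡ 1 (mod 4), so quadratic reciprocity gives (45|353) = (353|45). Reduce: 353 ≡ 38 (mod 45). Now have (38|45).
Factor out 2: 38 = 2·19. Since 45 ≡ 5 (mod 8), (2|45) = -1. Now have -(19|45).
45 ≡ 1 (mod 4), so quadratic reciprocity gives (19|45) = (45|19). Reduce: 45 ≡ 7 (mod 19). Now have -(7|19).
Both 7 ≡ 3 and 19 ≡ 3 (mod 4), so reciprocity gives (7|19) = -(19|7). Reduce: 19 ≡ 5 (mod 7). Now have (5|7).
5 ≡ 1 (mod 4), so quadratic reciprocity gives (5|7) = (7|5). Reduce: 7 ≡ 2 (mod 5). Now have (2|5).
Factor out 2: 2 = 2. Since 5 ≡ 5 (mod 8), (2|5) = -1. Now have -(1|5).
(1|5) = 1. Collecting the sign factors: -1.
(-263|353) = -1, and 353 is prime, so -263 is not a quadratic residue mod 353.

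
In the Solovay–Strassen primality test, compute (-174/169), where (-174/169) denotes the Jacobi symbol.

(-174/169)
  = (164/169)    [-174 ≡ 164 mod 169]
  = (41/169)    [169 ≡ 1 mod 8 ⇒ (2/169)^2 = +1]
  = (169/41)    [QR: 41 ≡ 1 mod 4, sign kept]
  = (5/41)    [169 ≡ 5 mod 41]
  = (41/5)    [QR: 5 ≡ 1 mod 4, sign kept]
  = (1/5)    [41 ≡ 1 mod 5]
  = 1    [(1/5) = 1]

1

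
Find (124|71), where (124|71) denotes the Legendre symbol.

-1

(124|71)
  = (53|71)    [124 ≡ 53 mod 71]
  = (71|53)    [QR: 53 ≡ 1 mod 4, sign kept]
  = (18|53)    [71 ≡ 18 mod 53]
  = -(9|53)    [53 ≡ 5 mod 8 ⇒ (2|53) = -1]
  = -(53|9)    [QR: 9 ≡ 1 mod 4, sign kept]
  = -(8|9)    [53 ≡ 8 mod 9]
  = -(1|9)    [9 ≡ 1 mod 8 ⇒ (2|9)^3 = +1]
  = -1    [(1|9) = 1]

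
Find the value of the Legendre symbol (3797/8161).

3797 ≡ 1 (mod 4), so quadratic reciprocity gives (3797/8161) = (8161/3797). Reduce: 8161 ≡ 567 (mod 3797). Now have (567/3797).
3797 ≡ 1 (mod 4), so quadratic reciprocity gives (567/3797) = (3797/567). Reduce: 3797 ≡ 395 (mod 567). Now have (395/567).
Both 395 ≡ 3 and 567 ≡ 3 (mod 4), so reciprocity gives (395/567) = -(567/395). Reduce: 567 ≡ 172 (mod 395). Now have -(172/395).
Factor out 2: 172 = 2^2·43. Since 395 ≡ 3 (mod 8), (2/395) = -1, and (2/395)^2 = +1. Now have -(43/395).
Both 43 ≡ 3 and 395 ≡ 3 (mod 4), so reciprocity gives (43/395) = -(395/43). Reduce: 395 ≡ 8 (mod 43). Now have (8/43).
Factor out 2: 8 = 2^3. Since 43 ≡ 3 (mod 8), (2/43) = -1, and (2/43)^3 = -1. Now have -(1/43).
(1/43) = 1. Collecting the sign factors: -1.

-1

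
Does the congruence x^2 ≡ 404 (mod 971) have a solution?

no

(404|971)
  = (101|971)    [971 ≡ 3 mod 8 ⇒ (2|971)^2 = +1]
  = (971|101)    [QR: 101 ≡ 1 mod 4, sign kept]
  = (62|101)    [971 ≡ 62 mod 101]
  = -(31|101)    [101 ≡ 5 mod 8 ⇒ (2|101) = -1]
  = -(101|31)    [QR: 101 ≡ 1 mod 4, sign kept]
  = -(8|31)    [101 ≡ 8 mod 31]
  = -(1|31)    [31 ≡ 7 mod 8 ⇒ (2|31)^3 = +1]
  = -1    [(1|31) = 1]
The Legendre symbol is -1, so x^2 ≡ 404 (mod 971) has no solution.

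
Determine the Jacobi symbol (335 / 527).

(335 / 527)
  = -(527 / 335)    [QR: both ≡ 3 mod 4, sign flips]
  = -(192 / 335)    [527 ≡ 192 mod 335]
  = -(3 / 335)    [335 ≡ 7 mod 8 ⇒ (2 / 335)^6 = +1]
  = (335 / 3)    [QR: both ≡ 3 mod 4, sign flips]
  = (2 / 3)    [335 ≡ 2 mod 3]
  = -(1 / 3)    [3 ≡ 3 mod 8 ⇒ (2 / 3) = -1]
  = -1    [(1 / 3) = 1]

-1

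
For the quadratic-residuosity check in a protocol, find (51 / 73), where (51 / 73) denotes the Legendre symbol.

-1

(51 / 73)
  = (73 / 51)    [QR: 73 ≡ 1 mod 4, sign kept]
  = (22 / 51)    [73 ≡ 22 mod 51]
  = -(11 / 51)    [51 ≡ 3 mod 8 ⇒ (2 / 51) = -1]
  = (51 / 11)    [QR: both ≡ 3 mod 4, sign flips]
  = (7 / 11)    [51 ≡ 7 mod 11]
  = -(11 / 7)    [QR: both ≡ 3 mod 4, sign flips]
  = -(4 / 7)    [11 ≡ 4 mod 7]
  = -(1 / 7)    [7 ≡ 7 mod 8 ⇒ (2 / 7)^2 = +1]
  = -1    [(1 / 7) = 1]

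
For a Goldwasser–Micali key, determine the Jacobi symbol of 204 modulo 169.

1

(204/169)
  = (35/169)    [204 ≡ 35 mod 169]
  = (169/35)    [QR: 169 ≡ 1 mod 4, sign kept]
  = (29/35)    [169 ≡ 29 mod 35]
  = (35/29)    [QR: 29 ≡ 1 mod 4, sign kept]
  = (6/29)    [35 ≡ 6 mod 29]
  = -(3/29)    [29 ≡ 5 mod 8 ⇒ (2/29) = -1]
  = -(29/3)    [QR: 29 ≡ 1 mod 4, sign kept]
  = -(2/3)    [29 ≡ 2 mod 3]
  = (1/3)    [3 ≡ 3 mod 8 ⇒ (2/3) = -1]
  = 1    [(1/3) = 1]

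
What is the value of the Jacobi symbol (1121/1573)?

1

1121 ≡ 1 (mod 4), so quadratic reciprocity gives (1121/1573) = (1573/1121). Reduce: 1573 ≡ 452 (mod 1121). Now have (452/1121).
Factor out 2: 452 = 2^2·113. Since 1121 ≡ 1 (mod 8), (2/1121) = +1, and (2/1121)^2 = +1. Now have (113/1121).
113 ≡ 1 (mod 4), so quadratic reciprocity gives (113/1121) = (1121/113). Reduce: 1121 ≡ 104 (mod 113). Now have (104/113).
Factor out 2: 104 = 2^3·13. Since 113 ≡ 1 (mod 8), (2/113) = +1, and (2/113)^3 = +1. Now have (13/113).
13 ≡ 1 (mod 4), so quadratic reciprocity gives (13/113) = (113/13). Reduce: 113 ≡ 9 (mod 13). Now have (9/13).
9 ≡ 1 (mod 4), so quadratic reciprocity gives (9/13) = (13/9). Reduce: 13 ≡ 4 (mod 9). Now have (4/9).
Factor out 2: 4 = 2^2. Since 9 ≡ 1 (mod 8), (2/9) = +1, and (2/9)^2 = +1. Now have (1/9).
(1/9) = 1. Collecting the sign factors: 1.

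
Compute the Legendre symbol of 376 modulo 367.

1

(376/367)
  = (9/367)    [376 ≡ 9 mod 367]
  = (367/9)    [QR: 9 ≡ 1 mod 4, sign kept]
  = (7/9)    [367 ≡ 7 mod 9]
  = (9/7)    [QR: 9 ≡ 1 mod 4, sign kept]
  = (2/7)    [9 ≡ 2 mod 7]
  = (1/7)    [7 ≡ 7 mod 8 ⇒ (2/7) = +1]
  = 1    [(1/7) = 1]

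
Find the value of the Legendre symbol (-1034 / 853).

1

(-1034 / 853)
  = (1034 / 853)    [853 ≡ 1 mod 4 ⇒ (-1 / 853) = +1]
  = (181 / 853)    [1034 ≡ 181 mod 853]
  = (853 / 181)    [QR: 181 ≡ 1 mod 4, sign kept]
  = (129 / 181)    [853 ≡ 129 mod 181]
  = (181 / 129)    [QR: 129 ≡ 1 mod 4, sign kept]
  = (52 / 129)    [181 ≡ 52 mod 129]
  = (13 / 129)    [129 ≡ 1 mod 8 ⇒ (2 / 129)^2 = +1]
  = (129 / 13)    [QR: 13 ≡ 1 mod 4, sign kept]
  = (12 / 13)    [129 ≡ 12 mod 13]
  = (3 / 13)    [13 ≡ 5 mod 8 ⇒ (2 / 13)^2 = +1]
  = (13 / 3)    [QR: 13 ≡ 1 mod 4, sign kept]
  = (1 / 3)    [13 ≡ 1 mod 3]
  = 1    [(1 / 3) = 1]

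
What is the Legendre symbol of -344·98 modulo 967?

By multiplicativity, (-344·98|967) = (-344|967)·(98|967).
First factor (-344|967):
(-344|967)
  = -(344|967)    [967 ≡ 3 mod 4 ⇒ (-1|967) = -1]
  = -(43|967)    [967 ≡ 7 mod 8 ⇒ (2|967)^3 = +1]
  = (967|43)    [QR: both ≡ 3 mod 4, sign flips]
  = (21|43)    [967 ≡ 21 mod 43]
  = (43|21)    [QR: 21 ≡ 1 mod 4, sign kept]
  = (1|21)    [43 ≡ 1 mod 21]
  = 1    [(1|21) = 1]
Second factor (98|967):
(98|967)
  = (49|967)    [967 ≡ 7 mod 8 ⇒ (2|967) = +1]
  = (967|49)    [QR: 49 ≡ 1 mod 4, sign kept]
  = (36|49)    [967 ≡ 36 mod 49]
  = (9|49)    [49 ≡ 1 mod 8 ⇒ (2|49)^2 = +1]
  = (49|9)    [QR: 9 ≡ 1 mod 4, sign kept]
  = (4|9)    [49 ≡ 4 mod 9]
  = (1|9)    [9 ≡ 1 mod 8 ⇒ (2|9)^2 = +1]
  = 1    [(1|9) = 1]
Product: (1)·(1) = 1.

1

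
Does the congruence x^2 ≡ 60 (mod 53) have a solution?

Reduce the numerator: 60 ≡ 7 (mod 53), so (60/53) = (7/53).
53 ≡ 1 (mod 4), so quadratic reciprocity gives (7/53) = (53/7). Reduce: 53 ≡ 4 (mod 7). Now have (4/7).
Factor out 2: 4 = 2^2. Since 7 ≡ 7 (mod 8), (2/7) = +1, and (2/7)^2 = +1. Now have (1/7).
(1/7) = 1. Collecting the sign factors: 1.
(60/53) = 1, and 53 is prime, so 60 is a quadratic residue mod 53.

yes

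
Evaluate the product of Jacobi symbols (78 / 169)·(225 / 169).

0

By multiplicativity, (78·225 / 169) = (78 / 169)·(225 / 169).
First factor (78 / 169):
(78 / 169)
  = (39 / 169)    [169 ≡ 1 mod 8 ⇒ (2 / 169) = +1]
  = (169 / 39)    [QR: 169 ≡ 1 mod 4, sign kept]
  = (13 / 39)    [169 ≡ 13 mod 39]
  = (39 / 13)    [QR: 13 ≡ 1 mod 4, sign kept]
  = (0 / 13)    [39 ≡ 0 mod 13]
  = 0    [numerator 0, gcd > 1]
Second factor (225 / 169):
(225 / 169)
  = (56 / 169)    [225 ≡ 56 mod 169]
  = (7 / 169)    [169 ≡ 1 mod 8 ⇒ (2 / 169)^3 = +1]
  = (169 / 7)    [QR: 169 ≡ 1 mod 4, sign kept]
  = (1 / 7)    [169 ≡ 1 mod 7]
  = 1    [(1 / 7) = 1]
Product: (0)·(1) = 0.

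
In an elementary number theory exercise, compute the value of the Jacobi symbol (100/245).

Factor out 2: 100 = 2^2·25. Since 245 ≡ 5 (mod 8), (2/245) = -1, and (2/245)^2 = +1. Now have (25/245).
25 ≡ 1 (mod 4), so quadratic reciprocity gives (25/245) = (245/25). Reduce: 245 ≡ 20 (mod 25). Now have (20/25).
Factor out 2: 20 = 2^2·5. Since 25 ≡ 1 (mod 8), (2/25) = +1, and (2/25)^2 = +1. Now have (5/25).
5 ≡ 1 (mod 4), so quadratic reciprocity gives (5/25) = (25/5). Reduce: 25 ≡ 0 (mod 5). Now have (0/5).
The numerator is now 0 with denominator 5 > 1: the symbol is 0.

0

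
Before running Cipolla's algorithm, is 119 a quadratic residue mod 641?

641 ≡ 1 (mod 4), so quadratic reciprocity gives (119/641) = (641/119). Reduce: 641 ≡ 46 (mod 119). Now have (46/119).
Factor out 2: 46 = 2·23. Since 119 ≡ 7 (mod 8), (2/119) = +1. Now have (23/119).
Both 23 ≡ 3 and 119 ≡ 3 (mod 4), so reciprocity gives (23/119) = -(119/23). Reduce: 119 ≡ 4 (mod 23). Now have -(4/23).
Factor out 2: 4 = 2^2. Since 23 ≡ 7 (mod 8), (2/23) = +1, and (2/23)^2 = +1. Now have -(1/23).
(1/23) = 1. Collecting the sign factors: -1.
(119/641) = -1, and 641 is prime, so 119 is not a quadratic residue mod 641.

no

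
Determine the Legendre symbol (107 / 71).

Reduce the numerator: 107 ≡ 36 (mod 71), so (107 / 71) = (36 / 71).
Factor out 2: 36 = 2^2·9. Since 71 ≡ 7 (mod 8), (2 / 71) = +1, and (2 / 71)^2 = +1. Now have (9 / 71).
9 ≡ 1 (mod 4), so quadratic reciprocity gives (9 / 71) = (71 / 9). Reduce: 71 ≡ 8 (mod 9). Now have (8 / 9).
Factor out 2: 8 = 2^3. Since 9 ≡ 1 (mod 8), (2 / 9) = +1, and (2 / 9)^3 = +1. Now have (1 / 9).
(1 / 9) = 1. Collecting the sign factors: 1.

1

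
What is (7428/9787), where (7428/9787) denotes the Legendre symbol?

1

Factor out 2: 7428 = 2^2·1857. Since 9787 ≡ 3 (mod 8), (2/9787) = -1, and (2/9787)^2 = +1. Now have (1857/9787).
1857 ≡ 1 (mod 4), so quadratic reciprocity gives (1857/9787) = (9787/1857). Reduce: 9787 ≡ 502 (mod 1857). Now have (502/1857).
Factor out 2: 502 = 2·251. Since 1857 ≡ 1 (mod 8), (2/1857) = +1. Now have (251/1857).
1857 ≡ 1 (mod 4), so quadratic reciprocity gives (251/1857) = (1857/251). Reduce: 1857 ≡ 100 (mod 251). Now have (100/251).
Factor out 2: 100 = 2^2·25. Since 251 ≡ 3 (mod 8), (2/251) = -1, and (2/251)^2 = +1. Now have (25/251).
25 ≡ 1 (mod 4), so quadratic reciprocity gives (25/251) = (251/25). Reduce: 251 ≡ 1 (mod 25). Now have (1/25).
(1/25) = 1. Collecting the sign factors: 1.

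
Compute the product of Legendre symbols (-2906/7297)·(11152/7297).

By multiplicativity, (-2906·11152/7297) = (-2906/7297)·(11152/7297).
First factor (-2906/7297):
Pull out -1: (-2906/7297) = (-1/7297)·(2906/7297). Since 7297 ≡ 1 (mod 4), (-1/7297) = +1. Now have (2906/7297).
Factor out 2: 2906 = 2·1453. Since 7297 ≡ 1 (mod 8), (2/7297) = +1. Now have (1453/7297).
1453 ≡ 1 (mod 4), so quadratic reciprocity gives (1453/7297) = (7297/1453). Reduce: 7297 ≡ 32 (mod 1453). Now have (32/1453).
Factor out 2: 32 = 2^5. Since 1453 ≡ 5 (mod 8), (2/1453) = -1, and (2/1453)^5 = -1. Now have -(1/1453).
(1/1453) = 1. Collecting the sign factors: -1.
Second factor (11152/7297):
Reduce the numerator: 11152 ≡ 3855 (mod 7297), so (11152/7297) = (3855/7297).
7297 ≡ 1 (mod 4), so quadratic reciprocity gives (3855/7297) = (7297/3855). Reduce: 7297 ≡ 3442 (mod 3855). Now have (3442/3855).
Factor out 2: 3442 = 2·1721. Since 3855 ≡ 7 (mod 8), (2/3855) = +1. Now have (1721/3855).
1721 ≡ 1 (mod 4), so quadratic reciprocity gives (1721/3855) = (3855/1721). Reduce: 3855 ≡ 413 (mod 1721). Now have (413/1721).
413 ≡ 1 (mod 4), so quadratic reciprocity gives (413/1721) = (1721/413). Reduce: 1721 ≡ 69 (mod 413). Now have (69/413).
69 ≡ 1 (mod 4), so quadratic reciprocity gives (69/413) = (413/69). Reduce: 413 ≡ 68 (mod 69). Now have (68/69).
Factor out 2: 68 = 2^2·17. Since 69 ≡ 5 (mod 8), (2/69) = -1, and (2/69)^2 = +1. Now have (17/69).
17 ≡ 1 (mod 4), so quadratic reciprocity gives (17/69) = (69/17). Reduce: 69 ≡ 1 (mod 17). Now have (1/17).
(1/17) = 1. Collecting the sign factors: 1.
Product: (-1)·(1) = -1.

-1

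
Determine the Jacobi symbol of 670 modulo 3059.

(670/3059)
  = -(335/3059)    [3059 ≡ 3 mod 8 ⇒ (2/3059) = -1]
  = (3059/335)    [QR: both ≡ 3 mod 4, sign flips]
  = (44/335)    [3059 ≡ 44 mod 335]
  = (11/335)    [335 ≡ 7 mod 8 ⇒ (2/335)^2 = +1]
  = -(335/11)    [QR: both ≡ 3 mod 4, sign flips]
  = -(5/11)    [335 ≡ 5 mod 11]
  = -(11/5)    [QR: 5 ≡ 1 mod 4, sign kept]
  = -(1/5)    [11 ≡ 1 mod 5]
  = -1    [(1/5) = 1]

-1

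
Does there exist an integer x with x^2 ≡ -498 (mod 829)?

yes

(-498/829)
  = (331/829)    [-498 ≡ 331 mod 829]
  = (829/331)    [QR: 829 ≡ 1 mod 4, sign kept]
  = (167/331)    [829 ≡ 167 mod 331]
  = -(331/167)    [QR: both ≡ 3 mod 4, sign flips]
  = -(164/167)    [331 ≡ 164 mod 167]
  = -(41/167)    [167 ≡ 7 mod 8 ⇒ (2/167)^2 = +1]
  = -(167/41)    [QR: 41 ≡ 1 mod 4, sign kept]
  = -(3/41)    [167 ≡ 3 mod 41]
  = -(41/3)    [QR: 41 ≡ 1 mod 4, sign kept]
  = -(2/3)    [41 ≡ 2 mod 3]
  = (1/3)    [3 ≡ 3 mod 8 ⇒ (2/3) = -1]
  = 1    [(1/3) = 1]
(-498/829) = 1, and 829 is prime, so -498 is a quadratic residue mod 829.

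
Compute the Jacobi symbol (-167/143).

(-167/143)
  = (119/143)    [-167 ≡ 119 mod 143]
  = -(143/119)    [QR: both ≡ 3 mod 4, sign flips]
  = -(24/119)    [143 ≡ 24 mod 119]
  = -(3/119)    [119 ≡ 7 mod 8 ⇒ (2/119)^3 = +1]
  = (119/3)    [QR: both ≡ 3 mod 4, sign flips]
  = (2/3)    [119 ≡ 2 mod 3]
  = -(1/3)    [3 ≡ 3 mod 8 ⇒ (2/3) = -1]
  = -1    [(1/3) = 1]

-1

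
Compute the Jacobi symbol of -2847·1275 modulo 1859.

0

By multiplicativity, (-2847·1275/1859) = (-2847/1859)·(1275/1859).
First factor (-2847/1859):
(-2847/1859)
  = -(2847/1859)    [1859 ≡ 3 mod 4 ⇒ (-1/1859) = -1]
  = -(988/1859)    [2847 ≡ 988 mod 1859]
  = -(247/1859)    [1859 ≡ 3 mod 8 ⇒ (2/1859)^2 = +1]
  = (1859/247)    [QR: both ≡ 3 mod 4, sign flips]
  = (130/247)    [1859 ≡ 130 mod 247]
  = (65/247)    [247 ≡ 7 mod 8 ⇒ (2/247) = +1]
  = (247/65)    [QR: 65 ≡ 1 mod 4, sign kept]
  = (52/65)    [247 ≡ 52 mod 65]
  = (13/65)    [65 ≡ 1 mod 8 ⇒ (2/65)^2 = +1]
  = (65/13)    [QR: 13 ≡ 1 mod 4, sign kept]
  = (0/13)    [65 ≡ 0 mod 13]
  = 0    [numerator 0, gcd > 1]
Second factor (1275/1859):
(1275/1859)
  = -(1859/1275)    [QR: both ≡ 3 mod 4, sign flips]
  = -(584/1275)    [1859 ≡ 584 mod 1275]
  = (73/1275)    [1275 ≡ 3 mod 8 ⇒ (2/1275)^3 = -1]
  = (1275/73)    [QR: 73 ≡ 1 mod 4, sign kept]
  = (34/73)    [1275 ≡ 34 mod 73]
  = (17/73)    [73 ≡ 1 mod 8 ⇒ (2/73) = +1]
  = (73/17)    [QR: 17 ≡ 1 mod 4, sign kept]
  = (5/17)    [73 ≡ 5 mod 17]
  = (17/5)    [QR: 5 ≡ 1 mod 4, sign kept]
  = (2/5)    [17 ≡ 2 mod 5]
  = -(1/5)    [5 ≡ 5 mod 8 ⇒ (2/5) = -1]
  = -1    [(1/5) = 1]
Product: (0)·(-1) = 0.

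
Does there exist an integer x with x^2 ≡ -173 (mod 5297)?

no

Pull out -1: (-173/5297) = (-1/5297)·(173/5297). Since 5297 ≡ 1 (mod 4), (-1/5297) = +1. Now have (173/5297).
173 ≡ 1 (mod 4), so quadratic reciprocity gives (173/5297) = (5297/173). Reduce: 5297 ≡ 107 (mod 173). Now have (107/173).
173 ≡ 1 (mod 4), so quadratic reciprocity gives (107/173) = (173/107). Reduce: 173 ≡ 66 (mod 107). Now have (66/107).
Factor out 2: 66 = 2·33. Since 107 ≡ 3 (mod 8), (2/107) = -1. Now have -(33/107).
33 ≡ 1 (mod 4), so quadratic reciprocity gives (33/107) = (107/33). Reduce: 107 ≡ 8 (mod 33). Now have -(8/33).
Factor out 2: 8 = 2^3. Since 33 ≡ 1 (mod 8), (2/33) = +1, and (2/33)^3 = +1. Now have -(1/33).
(1/33) = 1. Collecting the sign factors: -1.
(-173/5297) = -1, and 5297 is prime, so -173 is not a quadratic residue mod 5297.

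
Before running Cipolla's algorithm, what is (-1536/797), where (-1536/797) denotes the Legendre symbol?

(-1536/797)
  = (1536/797)    [797 ≡ 1 mod 4 ⇒ (-1/797) = +1]
  = (739/797)    [1536 ≡ 739 mod 797]
  = (797/739)    [QR: 797 ≡ 1 mod 4, sign kept]
  = (58/739)    [797 ≡ 58 mod 739]
  = -(29/739)    [739 ≡ 3 mod 8 ⇒ (2/739) = -1]
  = -(739/29)    [QR: 29 ≡ 1 mod 4, sign kept]
  = -(14/29)    [739 ≡ 14 mod 29]
  = (7/29)    [29 ≡ 5 mod 8 ⇒ (2/29) = -1]
  = (29/7)    [QR: 29 ≡ 1 mod 4, sign kept]
  = (1/7)    [29 ≡ 1 mod 7]
  = 1    [(1/7) = 1]

1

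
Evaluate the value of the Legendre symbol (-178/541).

(-178/541)
  = (363/541)    [-178 ≡ 363 mod 541]
  = (541/363)    [QR: 541 ≡ 1 mod 4, sign kept]
  = (178/363)    [541 ≡ 178 mod 363]
  = -(89/363)    [363 ≡ 3 mod 8 ⇒ (2/363) = -1]
  = -(363/89)    [QR: 89 ≡ 1 mod 4, sign kept]
  = -(7/89)    [363 ≡ 7 mod 89]
  = -(89/7)    [QR: 89 ≡ 1 mod 4, sign kept]
  = -(5/7)    [89 ≡ 5 mod 7]
  = -(7/5)    [QR: 5 ≡ 1 mod 4, sign kept]
  = -(2/5)    [7 ≡ 2 mod 5]
  = (1/5)    [5 ≡ 5 mod 8 ⇒ (2/5) = -1]
  = 1    [(1/5) = 1]

1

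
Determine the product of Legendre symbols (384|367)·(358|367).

By multiplicativity, (384·358|367) = (384|367)·(358|367).
First factor (384|367):
Reduce the numerator: 384 ≡ 17 (mod 367), so (384|367) = (17|367).
17 ≡ 1 (mod 4), so quadratic reciprocity gives (17|367) = (367|17). Reduce: 367 ≡ 10 (mod 17). Now have (10|17).
Factor out 2: 10 = 2·5. Since 17 ≡ 1 (mod 8), (2|17) = +1. Now have (5|17).
5 ≡ 1 (mod 4), so quadratic reciprocity gives (5|17) = (17|5). Reduce: 17 ≡ 2 (mod 5). Now have (2|5).
Factor out 2: 2 = 2. Since 5 ≡ 5 (mod 8), (2|5) = -1. Now have -(1|5).
(1|5) = 1. Collecting the sign factors: -1.
Second factor (358|367):
Factor out 2: 358 = 2·179. Since 367 ≡ 7 (mod 8), (2|367) = +1. Now have (179|367).
Both 179 ≡ 3 and 367 ≡ 3 (mod 4), so reciprocity gives (179|367) = -(367|179). Reduce: 367 ≡ 9 (mod 179). Now have -(9|179).
9 ≡ 1 (mod 4), so quadratic reciprocity gives (9|179) = (179|9). Reduce: 179 ≡ 8 (mod 9). Now have -(8|9).
Factor out 2: 8 = 2^3. Since 9 ≡ 1 (mod 8), (2|9) = +1, and (2|9)^3 = +1. Now have -(1|9).
(1|9) = 1. Collecting the sign factors: -1.
Product: (-1)·(-1) = 1.

1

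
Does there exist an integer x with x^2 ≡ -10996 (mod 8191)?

no

(-10996|8191)
  = (5386|8191)    [-10996 ≡ 5386 mod 8191]
  = (2693|8191)    [8191 ≡ 7 mod 8 ⇒ (2|8191) = +1]
  = (8191|2693)    [QR: 2693 ≡ 1 mod 4, sign kept]
  = (112|2693)    [8191 ≡ 112 mod 2693]
  = (7|2693)    [2693 ≡ 5 mod 8 ⇒ (2|2693)^4 = +1]
  = (2693|7)    [QR: 2693 ≡ 1 mod 4, sign kept]
  = (5|7)    [2693 ≡ 5 mod 7]
  = (7|5)    [QR: 5 ≡ 1 mod 4, sign kept]
  = (2|5)    [7 ≡ 2 mod 5]
  = -(1|5)    [5 ≡ 5 mod 8 ⇒ (2|5) = -1]
  = -1    [(1|5) = 1]
(-10996|8191) = -1, and 8191 is prime, so -10996 is not a quadratic residue mod 8191.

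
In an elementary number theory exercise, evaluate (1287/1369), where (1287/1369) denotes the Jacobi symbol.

1

(1287/1369)
  = (1369/1287)    [QR: 1369 ≡ 1 mod 4, sign kept]
  = (82/1287)    [1369 ≡ 82 mod 1287]
  = (41/1287)    [1287 ≡ 7 mod 8 ⇒ (2/1287) = +1]
  = (1287/41)    [QR: 41 ≡ 1 mod 4, sign kept]
  = (16/41)    [1287 ≡ 16 mod 41]
  = (1/41)    [41 ≡ 1 mod 8 ⇒ (2/41)^4 = +1]
  = 1    [(1/41) = 1]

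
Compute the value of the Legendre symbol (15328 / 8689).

Reduce the numerator: 15328 ≡ 6639 (mod 8689), so (15328 / 8689) = (6639 / 8689).
8689 ≡ 1 (mod 4), so quadratic reciprocity gives (6639 / 8689) = (8689 / 6639). Reduce: 8689 ≡ 2050 (mod 6639). Now have (2050 / 6639).
Factor out 2: 2050 = 2·1025. Since 6639 ≡ 7 (mod 8), (2 / 6639) = +1. Now have (1025 / 6639).
1025 ≡ 1 (mod 4), so quadratic reciprocity gives (1025 / 6639) = (6639 / 1025). Reduce: 6639 ≡ 489 (mod 1025). Now have (489 / 1025).
489 ≡ 1 (mod 4), so quadratic reciprocity gives (489 / 1025) = (1025 / 489). Reduce: 1025 ≡ 47 (mod 489). Now have (47 / 489).
489 ≡ 1 (mod 4), so quadratic reciprocity gives (47 / 489) = (489 / 47). Reduce: 489 ≡ 19 (mod 47). Now have (19 / 47).
Both 19 ≡ 3 and 47 ≡ 3 (mod 4), so reciprocity gives (19 / 47) = -(47 / 19). Reduce: 47 ≡ 9 (mod 19). Now have -(9 / 19).
9 ≡ 1 (mod 4), so quadratic reciprocity gives (9 / 19) = (19 / 9). Reduce: 19 ≡ 1 (mod 9). Now have -(1 / 9).
(1 / 9) = 1. Collecting the sign factors: -1.

-1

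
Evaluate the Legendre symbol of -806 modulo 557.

-1

(-806 / 557)
  = (806 / 557)    [557 ≡ 1 mod 4 ⇒ (-1 / 557) = +1]
  = (249 / 557)    [806 ≡ 249 mod 557]
  = (557 / 249)    [QR: 249 ≡ 1 mod 4, sign kept]
  = (59 / 249)    [557 ≡ 59 mod 249]
  = (249 / 59)    [QR: 249 ≡ 1 mod 4, sign kept]
  = (13 / 59)    [249 ≡ 13 mod 59]
  = (59 / 13)    [QR: 13 ≡ 1 mod 4, sign kept]
  = (7 / 13)    [59 ≡ 7 mod 13]
  = (13 / 7)    [QR: 13 ≡ 1 mod 4, sign kept]
  = (6 / 7)    [13 ≡ 6 mod 7]
  = (3 / 7)    [7 ≡ 7 mod 8 ⇒ (2 / 7) = +1]
  = -(7 / 3)    [QR: both ≡ 3 mod 4, sign flips]
  = -(1 / 3)    [7 ≡ 1 mod 3]
  = -1    [(1 / 3) = 1]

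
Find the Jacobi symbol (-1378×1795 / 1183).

By multiplicativity, (-1378·1795 / 1183) = (-1378 / 1183)·(1795 / 1183).
First factor (-1378 / 1183):
Reduce the numerator: -1378 ≡ 988 (mod 1183), so (-1378 / 1183) = (988 / 1183).
Factor out 2: 988 = 2^2·247. Since 1183 ≡ 7 (mod 8), (2 / 1183) = +1, and (2 / 1183)^2 = +1. Now have (247 / 1183).
Both 247 ≡ 3 and 1183 ≡ 3 (mod 4), so reciprocity gives (247 / 1183) = -(1183 / 247). Reduce: 1183 ≡ 195 (mod 247). Now have -(195 / 247).
Both 195 ≡ 3 and 247 ≡ 3 (mod 4), so reciprocity gives (195 / 247) = -(247 / 195). Reduce: 247 ≡ 52 (mod 195). Now have (52 / 195).
Factor out 2: 52 = 2^2·13. Since 195 ≡ 3 (mod 8), (2 / 195) = -1, and (2 / 195)^2 = +1. Now have (13 / 195).
13 ≡ 1 (mod 4), so quadratic reciprocity gives (13 / 195) = (195 / 13). Reduce: 195 ≡ 0 (mod 13). Now have (0 / 13).
The numerator is now 0 with denominator 13 > 1: the symbol is 0.
Second factor (1795 / 1183):
Reduce the numerator: 1795 ≡ 612 (mod 1183), so (1795 / 1183) = (612 / 1183).
Factor out 2: 612 = 2^2·153. Since 1183 ≡ 7 (mod 8), (2 / 1183) = +1, and (2 / 1183)^2 = +1. Now have (153 / 1183).
153 ≡ 1 (mod 4), so quadratic reciprocity gives (153 / 1183) = (1183 / 153). Reduce: 1183 ≡ 112 (mod 153). Now have (112 / 153).
Factor out 2: 112 = 2^4·7. Since 153 ≡ 1 (mod 8), (2 / 153) = +1, and (2 / 153)^4 = +1. Now have (7 / 153).
153 ≡ 1 (mod 4), so quadratic reciprocity gives (7 / 153) = (153 / 7). Reduce: 153 ≡ 6 (mod 7). Now have (6 / 7).
Factor out 2: 6 = 2·3. Since 7 ≡ 7 (mod 8), (2 / 7) = +1. Now have (3 / 7).
Both 3 ≡ 3 and 7 ≡ 3 (mod 4), so reciprocity gives (3 / 7) = -(7 / 3). Reduce: 7 ≡ 1 (mod 3). Now have -(1 / 3).
(1 / 3) = 1. Collecting the sign factors: -1.
Product: (0)·(-1) = 0.

0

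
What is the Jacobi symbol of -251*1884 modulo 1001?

-1

By multiplicativity, (-251·1884 / 1001) = (-251 / 1001)·(1884 / 1001).
First factor (-251 / 1001):
(-251 / 1001)
  = (251 / 1001)    [1001 ≡ 1 mod 4 ⇒ (-1 / 1001) = +1]
  = (1001 / 251)    [QR: 1001 ≡ 1 mod 4, sign kept]
  = (248 / 251)    [1001 ≡ 248 mod 251]
  = -(31 / 251)    [251 ≡ 3 mod 8 ⇒ (2 / 251)^3 = -1]
  = (251 / 31)    [QR: both ≡ 3 mod 4, sign flips]
  = (3 / 31)    [251 ≡ 3 mod 31]
  = -(31 / 3)    [QR: both ≡ 3 mod 4, sign flips]
  = -(1 / 3)    [31 ≡ 1 mod 3]
  = -1    [(1 / 3) = 1]
Second factor (1884 / 1001):
(1884 / 1001)
  = (883 / 1001)    [1884 ≡ 883 mod 1001]
  = (1001 / 883)    [QR: 1001 ≡ 1 mod 4, sign kept]
  = (118 / 883)    [1001 ≡ 118 mod 883]
  = -(59 / 883)    [883 ≡ 3 mod 8 ⇒ (2 / 883) = -1]
  = (883 / 59)    [QR: both ≡ 3 mod 4, sign flips]
  = (57 / 59)    [883 ≡ 57 mod 59]
  = (59 / 57)    [QR: 57 ≡ 1 mod 4, sign kept]
  = (2 / 57)    [59 ≡ 2 mod 57]
  = (1 / 57)    [57 ≡ 1 mod 8 ⇒ (2 / 57) = +1]
  = 1    [(1 / 57) = 1]
Product: (-1)·(1) = -1.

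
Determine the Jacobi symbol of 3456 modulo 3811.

(3456/3811)
  = -(27/3811)    [3811 ≡ 3 mod 8 ⇒ (2/3811)^7 = -1]
  = (3811/27)    [QR: both ≡ 3 mod 4, sign flips]
  = (4/27)    [3811 ≡ 4 mod 27]
  = (1/27)    [27 ≡ 3 mod 8 ⇒ (2/27)^2 = +1]
  = 1    [(1/27) = 1]

1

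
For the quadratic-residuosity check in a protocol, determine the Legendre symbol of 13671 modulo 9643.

Reduce the numerator: 13671 ≡ 4028 (mod 9643), so (13671|9643) = (4028|9643).
Factor out 2: 4028 = 2^2·1007. Since 9643 ≡ 3 (mod 8), (2|9643) = -1, and (2|9643)^2 = +1. Now have (1007|9643).
Both 1007 ≡ 3 and 9643 ≡ 3 (mod 4), so reciprocity gives (1007|9643) = -(9643|1007). Reduce: 9643 ≡ 580 (mod 1007). Now have -(580|1007).
Factor out 2: 580 = 2^2·145. Since 1007 ≡ 7 (mod 8), (2|1007) = +1, and (2|1007)^2 = +1. Now have -(145|1007).
145 ≡ 1 (mod 4), so quadratic reciprocity gives (145|1007) = (1007|145). Reduce: 1007 ≡ 137 (mod 145). Now have -(137|145).
137 ≡ 1 (mod 4), so quadratic reciprocity gives (137|145) = (145|137). Reduce: 145 ≡ 8 (mod 137). Now have -(8|137).
Factor out 2: 8 = 2^3. Since 137 ≡ 1 (mod 8), (2|137) = +1, and (2|137)^3 = +1. Now have -(1|137).
(1|137) = 1. Collecting the sign factors: -1.

-1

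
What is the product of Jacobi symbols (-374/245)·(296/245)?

1

By multiplicativity, (-374·296/245) = (-374/245)·(296/245).
First factor (-374/245):
(-374/245)
  = (116/245)    [-374 ≡ 116 mod 245]
  = (29/245)    [245 ≡ 5 mod 8 ⇒ (2/245)^2 = +1]
  = (245/29)    [QR: 29 ≡ 1 mod 4, sign kept]
  = (13/29)    [245 ≡ 13 mod 29]
  = (29/13)    [QR: 13 ≡ 1 mod 4, sign kept]
  = (3/13)    [29 ≡ 3 mod 13]
  = (13/3)    [QR: 13 ≡ 1 mod 4, sign kept]
  = (1/3)    [13 ≡ 1 mod 3]
  = 1    [(1/3) = 1]
Second factor (296/245):
(296/245)
  = (51/245)    [296 ≡ 51 mod 245]
  = (245/51)    [QR: 245 ≡ 1 mod 4, sign kept]
  = (41/51)    [245 ≡ 41 mod 51]
  = (51/41)    [QR: 41 ≡ 1 mod 4, sign kept]
  = (10/41)    [51 ≡ 10 mod 41]
  = (5/41)    [41 ≡ 1 mod 8 ⇒ (2/41) = +1]
  = (41/5)    [QR: 5 ≡ 1 mod 4, sign kept]
  = (1/5)    [41 ≡ 1 mod 5]
  = 1    [(1/5) = 1]
Product: (1)·(1) = 1.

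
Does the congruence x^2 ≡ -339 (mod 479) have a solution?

yes

(-339/479)
  = -(339/479)    [479 ≡ 3 mod 4 ⇒ (-1/479) = -1]
  = (479/339)    [QR: both ≡ 3 mod 4, sign flips]
  = (140/339)    [479 ≡ 140 mod 339]
  = (35/339)    [339 ≡ 3 mod 8 ⇒ (2/339)^2 = +1]
  = -(339/35)    [QR: both ≡ 3 mod 4, sign flips]
  = -(24/35)    [339 ≡ 24 mod 35]
  = (3/35)    [35 ≡ 3 mod 8 ⇒ (2/35)^3 = -1]
  = -(35/3)    [QR: both ≡ 3 mod 4, sign flips]
  = -(2/3)    [35 ≡ 2 mod 3]
  = (1/3)    [3 ≡ 3 mod 8 ⇒ (2/3) = -1]
  = 1    [(1/3) = 1]
The Legendre symbol is 1, so x^2 ≡ -339 (mod 479) has solution.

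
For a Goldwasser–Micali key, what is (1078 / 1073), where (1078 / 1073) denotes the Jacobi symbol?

Reduce the numerator: 1078 ≡ 5 (mod 1073), so (1078 / 1073) = (5 / 1073).
5 ≡ 1 (mod 4), so quadratic reciprocity gives (5 / 1073) = (1073 / 5). Reduce: 1073 ≡ 3 (mod 5). Now have (3 / 5).
5 ≡ 1 (mod 4), so quadratic reciprocity gives (3 / 5) = (5 / 3). Reduce: 5 ≡ 2 (mod 3). Now have (2 / 3).
Factor out 2: 2 = 2. Since 3 ≡ 3 (mod 8), (2 / 3) = -1. Now have -(1 / 3).
(1 / 3) = 1. Collecting the sign factors: -1.

-1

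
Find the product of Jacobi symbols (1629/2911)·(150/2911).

By multiplicativity, (1629·150/2911) = (1629/2911)·(150/2911).
First factor (1629/2911):
(1629/2911)
  = (2911/1629)    [QR: 1629 ≡ 1 mod 4, sign kept]
  = (1282/1629)    [2911 ≡ 1282 mod 1629]
  = -(641/1629)    [1629 ≡ 5 mod 8 ⇒ (2/1629) = -1]
  = -(1629/641)    [QR: 641 ≡ 1 mod 4, sign kept]
  = -(347/641)    [1629 ≡ 347 mod 641]
  = -(641/347)    [QR: 641 ≡ 1 mod 4, sign kept]
  = -(294/347)    [641 ≡ 294 mod 347]
  = (147/347)    [347 ≡ 3 mod 8 ⇒ (2/347) = -1]
  = -(347/147)    [QR: both ≡ 3 mod 4, sign flips]
  = -(53/147)    [347 ≡ 53 mod 147]
  = -(147/53)    [QR: 53 ≡ 1 mod 4, sign kept]
  = -(41/53)    [147 ≡ 41 mod 53]
  = -(53/41)    [QR: 41 ≡ 1 mod 4, sign kept]
  = -(12/41)    [53 ≡ 12 mod 41]
  = -(3/41)    [41 ≡ 1 mod 8 ⇒ (2/41)^2 = +1]
  = -(41/3)    [QR: 41 ≡ 1 mod 4, sign kept]
  = -(2/3)    [41 ≡ 2 mod 3]
  = (1/3)    [3 ≡ 3 mod 8 ⇒ (2/3) = -1]
  = 1    [(1/3) = 1]
Second factor (150/2911):
(150/2911)
  = (75/2911)    [2911 ≡ 7 mod 8 ⇒ (2/2911) = +1]
  = -(2911/75)    [QR: both ≡ 3 mod 4, sign flips]
  = -(61/75)    [2911 ≡ 61 mod 75]
  = -(75/61)    [QR: 61 ≡ 1 mod 4, sign kept]
  = -(14/61)    [75 ≡ 14 mod 61]
  = (7/61)    [61 ≡ 5 mod 8 ⇒ (2/61) = -1]
  = (61/7)    [QR: 61 ≡ 1 mod 4, sign kept]
  = (5/7)    [61 ≡ 5 mod 7]
  = (7/5)    [QR: 5 ≡ 1 mod 4, sign kept]
  = (2/5)    [7 ≡ 2 mod 5]
  = -(1/5)    [5 ≡ 5 mod 8 ⇒ (2/5) = -1]
  = -1    [(1/5) = 1]
Product: (1)·(-1) = -1.

-1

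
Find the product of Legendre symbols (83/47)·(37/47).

1

By multiplicativity, (83·37/47) = (83/47)·(37/47).
First factor (83/47):
(83/47)
  = (36/47)    [83 ≡ 36 mod 47]
  = (9/47)    [47 ≡ 7 mod 8 ⇒ (2/47)^2 = +1]
  = (47/9)    [QR: 9 ≡ 1 mod 4, sign kept]
  = (2/9)    [47 ≡ 2 mod 9]
  = (1/9)    [9 ≡ 1 mod 8 ⇒ (2/9) = +1]
  = 1    [(1/9) = 1]
Second factor (37/47):
(37/47)
  = (47/37)    [QR: 37 ≡ 1 mod 4, sign kept]
  = (10/37)    [47 ≡ 10 mod 37]
  = -(5/37)    [37 ≡ 5 mod 8 ⇒ (2/37) = -1]
  = -(37/5)    [QR: 5 ≡ 1 mod 4, sign kept]
  = -(2/5)    [37 ≡ 2 mod 5]
  = (1/5)    [5 ≡ 5 mod 8 ⇒ (2/5) = -1]
  = 1    [(1/5) = 1]
Product: (1)·(1) = 1.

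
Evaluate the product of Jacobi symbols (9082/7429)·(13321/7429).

By multiplicativity, (9082·13321/7429) = (9082/7429)·(13321/7429).
First factor (9082/7429):
(9082/7429)
  = (1653/7429)    [9082 ≡ 1653 mod 7429]
  = (7429/1653)    [QR: 1653 ≡ 1 mod 4, sign kept]
  = (817/1653)    [7429 ≡ 817 mod 1653]
  = (1653/817)    [QR: 817 ≡ 1 mod 4, sign kept]
  = (19/817)    [1653 ≡ 19 mod 817]
  = (817/19)    [QR: 817 ≡ 1 mod 4, sign kept]
  = (0/19)    [817 ≡ 0 mod 19]
  = 0    [numerator 0, gcd > 1]
Second factor (13321/7429):
(13321/7429)
  = (5892/7429)    [13321 ≡ 5892 mod 7429]
  = (1473/7429)    [7429 ≡ 5 mod 8 ⇒ (2/7429)^2 = +1]
  = (7429/1473)    [QR: 1473 ≡ 1 mod 4, sign kept]
  = (64/1473)    [7429 ≡ 64 mod 1473]
  = (1/1473)    [1473 ≡ 1 mod 8 ⇒ (2/1473)^6 = +1]
  = 1    [(1/1473) = 1]
Product: (0)·(1) = 0.

0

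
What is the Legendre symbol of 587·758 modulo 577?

-1

By multiplicativity, (587·758/577) = (587/577)·(758/577).
First factor (587/577):
(587/577)
  = (10/577)    [587 ≡ 10 mod 577]
  = (5/577)    [577 ≡ 1 mod 8 ⇒ (2/577) = +1]
  = (577/5)    [QR: 5 ≡ 1 mod 4, sign kept]
  = (2/5)    [577 ≡ 2 mod 5]
  = -(1/5)    [5 ≡ 5 mod 8 ⇒ (2/5) = -1]
  = -1    [(1/5) = 1]
Second factor (758/577):
(758/577)
  = (181/577)    [758 ≡ 181 mod 577]
  = (577/181)    [QR: 181 ≡ 1 mod 4, sign kept]
  = (34/181)    [577 ≡ 34 mod 181]
  = -(17/181)    [181 ≡ 5 mod 8 ⇒ (2/181) = -1]
  = -(181/17)    [QR: 17 ≡ 1 mod 4, sign kept]
  = -(11/17)    [181 ≡ 11 mod 17]
  = -(17/11)    [QR: 17 ≡ 1 mod 4, sign kept]
  = -(6/11)    [17 ≡ 6 mod 11]
  = (3/11)    [11 ≡ 3 mod 8 ⇒ (2/11) = -1]
  = -(11/3)    [QR: both ≡ 3 mod 4, sign flips]
  = -(2/3)    [11 ≡ 2 mod 3]
  = (1/3)    [3 ≡ 3 mod 8 ⇒ (2/3) = -1]
  = 1    [(1/3) = 1]
Product: (-1)·(1) = -1.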